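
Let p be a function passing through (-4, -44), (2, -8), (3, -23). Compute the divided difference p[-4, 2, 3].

p[-4,2] = (-8 - (-44)) / (2 - (-4)) = 6
p[2,3] = (-23 - (-8)) / (3 - 2) = -15
p[-4,2,3] = (-15 - 6) / (3 - (-4)) = -3

-3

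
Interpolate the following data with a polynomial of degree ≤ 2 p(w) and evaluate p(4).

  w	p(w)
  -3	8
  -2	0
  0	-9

1

Evaluate each Lagrange basis at w = 4:
L_0(4) = (6)·(4)/[(-1)·(-3)] = 8
L_1(4) = (7)·(4)/[(1)·(-2)] = -14
L_2(4) = (7)·(6)/[(3)·(2)] = 7
Sum: 8·(8) + 0 + (-9)·(7) = 1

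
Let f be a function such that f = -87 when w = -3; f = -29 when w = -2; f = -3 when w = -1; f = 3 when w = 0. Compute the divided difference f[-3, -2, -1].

-16

f[-3,-2] = (-29 - (-87)) / (-2 - (-3)) = 58
f[-2,-1] = (-3 - (-29)) / (-1 - (-2)) = 26
f[-3,-2,-1] = (26 - 58) / (-1 - (-3)) = -16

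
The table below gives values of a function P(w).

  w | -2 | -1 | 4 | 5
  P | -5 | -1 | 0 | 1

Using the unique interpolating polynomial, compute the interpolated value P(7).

L_0(7) = (8)·(3)·(2)/[(-1)·(-6)·(-7)] = -8/7
L_1(7) = (9)·(3)·(2)/[(1)·(-5)·(-6)] = 9/5
L_2(7) = (9)·(8)·(2)/[(6)·(5)·(-1)] = -24/5
L_3(7) = (9)·(8)·(3)/[(7)·(6)·(1)] = 36/7
Sum: (-5)·(-8/7) + (-1)·(9/5) + 0 + 1·(36/7) = 317/35

317/35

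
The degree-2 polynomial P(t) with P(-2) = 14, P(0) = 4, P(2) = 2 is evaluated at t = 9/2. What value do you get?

L_0(9/2) = (9/2)·(5/2)/[(-2)·(-4)] = 45/32
L_1(9/2) = (13/2)·(5/2)/[(2)·(-2)] = -65/16
L_2(9/2) = (13/2)·(9/2)/[(4)·(2)] = 117/32
Sum: 14·(45/32) + 4·(-65/16) + 2·(117/32) = 43/4

43/4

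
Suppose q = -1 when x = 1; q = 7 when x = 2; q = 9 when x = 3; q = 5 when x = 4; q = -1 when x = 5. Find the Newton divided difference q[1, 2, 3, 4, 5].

q[1,2] = (7 - (-1)) / (2 - 1) = 8
q[2,3] = (9 - 7) / (3 - 2) = 2
q[3,4] = (5 - 9) / (4 - 3) = -4
q[4,5] = (-1 - 5) / (5 - 4) = -6
q[1,2,3] = (2 - 8) / (3 - 1) = -3
q[2,3,4] = (-4 - 2) / (4 - 2) = -3
q[3,4,5] = (-6 - (-4)) / (5 - 3) = -1
q[1,2,3,4] = (-3 - (-3)) / (4 - 1) = 0
q[2,3,4,5] = (-1 - (-3)) / (5 - 2) = 2/3
q[1,2,3,4,5] = (2/3 - 0) / (5 - 1) = 1/6

1/6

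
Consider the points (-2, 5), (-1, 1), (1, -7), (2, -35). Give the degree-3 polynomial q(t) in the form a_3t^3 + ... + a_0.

Build the Lagrange basis polynomials:
L_0(t) = (t + 1)(t - 1)(t - 2) / [-12] = -(1/12)t^3 + (1/6)t^2 + (1/12)t - 1/6
L_1(t) = (t + 2)(t - 1)(t - 2) / [6] = (1/6)t^3 - (1/6)t^2 - (2/3)t + 2/3
L_2(t) = (t + 2)(t + 1)(t - 2) / [-6] = -(1/6)t^3 - (1/6)t^2 + (2/3)t + 2/3
L_3(t) = (t + 2)(t + 1)(t - 1) / [12] = (1/12)t^3 + (1/6)t^2 - (1/12)t - 1/6
q(t) = 5·L_0 + 1·L_1 + (-7)·L_2 + (-35)·L_3
  5·L_0(t) = -(5/12)t^3 + (5/6)t^2 + (5/12)t - 5/6
  1·L_1(t) = (1/6)t^3 - (1/6)t^2 - (2/3)t + 2/3
  (-7)·L_2(t) = (7/6)t^3 + (7/6)t^2 - (14/3)t - 14/3
  (-35)·L_3(t) = -(35/12)t^3 - (35/6)t^2 + (35/12)t + 35/6
Adding term by term: -2t^3 - 4t^2 - 2t + 1

q(t) = -2t^3 - 4t^2 - 2t + 1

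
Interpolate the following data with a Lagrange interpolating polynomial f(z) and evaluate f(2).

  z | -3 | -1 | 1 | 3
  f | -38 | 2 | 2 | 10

L_0(2) = (3)·(1)·(-1)/[(-2)·(-4)·(-6)] = 1/16
L_1(2) = (5)·(1)·(-1)/[(2)·(-2)·(-4)] = -5/16
L_2(2) = (5)·(3)·(-1)/[(4)·(2)·(-2)] = 15/16
L_3(2) = (5)·(3)·(1)/[(6)·(4)·(2)] = 5/16
Sum: (-38)·(1/16) + 2·(-5/16) + 2·(15/16) + 10·(5/16) = 2

2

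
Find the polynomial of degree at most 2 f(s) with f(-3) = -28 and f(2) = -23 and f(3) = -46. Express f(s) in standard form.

Newton's divided differences:
f[-3,2] = (-23 - (-28)) / (2 - (-3)) = 1
f[2,3] = (-46 - (-23)) / (3 - 2) = -23
f[-3,2,3] = (-23 - 1) / (3 - (-3)) = -4
f(s) = -28 + 1·(s + 3) + (-4)·(s + 3)(s - 2)
Expanding: f(s) = -4s^2 - 3s - 1

f(s) = -4s^2 - 3s - 1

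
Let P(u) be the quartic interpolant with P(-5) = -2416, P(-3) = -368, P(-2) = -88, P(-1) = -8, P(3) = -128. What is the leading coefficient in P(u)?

-3

Build the Lagrange basis polynomials:
L_0(u) = (u + 3)(u + 2)(u + 1)(u - 3) / [192] = (1/192)u^4 + (1/64)u^3 - (7/192)u^2 - (9/64)u - 3/32
L_1(u) = (u + 5)(u + 2)(u + 1)(u - 3) / [-24] = -(1/24)u^4 - (5/24)u^3 + (7/24)u^2 + (41/24)u + 5/4
L_2(u) = (u + 5)(u + 3)(u + 1)(u - 3) / [15] = (1/15)u^4 + (2/5)u^3 - (4/15)u^2 - (18/5)u - 3
L_3(u) = (u + 5)(u + 3)(u + 2)(u - 3) / [-32] = -(1/32)u^4 - (7/32)u^3 - (1/32)u^2 + (63/32)u + 45/16
L_4(u) = (u + 5)(u + 3)(u + 2)(u + 1) / [960] = (1/960)u^4 + (11/960)u^3 + (41/960)u^2 + (61/960)u + 1/32
P(u) = (-2416)·L_0 + (-368)·L_1 + (-88)·L_2 + (-8)·L_3 + (-128)·L_4
Only the coefficient of u^4 is needed; take it from each L_i and combine:
(-2416)·(1/192) + (-368)·(-1/24) + (-88)·(1/15) + (-8)·(-1/32) + (-128)·(1/960) = -3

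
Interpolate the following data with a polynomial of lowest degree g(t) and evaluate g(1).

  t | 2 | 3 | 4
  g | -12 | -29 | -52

-1

Evaluate each Lagrange basis at t = 1:
L_0(1) = (-2)·(-3)/[(-1)·(-2)] = 3
L_1(1) = (-1)·(-3)/[(1)·(-1)] = -3
L_2(1) = (-1)·(-2)/[(2)·(1)] = 1
Sum: (-12)·(3) + (-29)·(-3) + (-52)·(1) = -1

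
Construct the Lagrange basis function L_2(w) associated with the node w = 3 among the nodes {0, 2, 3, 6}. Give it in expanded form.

L_2(w) = w(w - 2)(w - 6) / [(3)·(1)·(-3)]
       = (w^3 - 8w^2 + 12w) / (-9)

L_2(w) = -(1/9)w^3 + (8/9)w^2 - (4/3)w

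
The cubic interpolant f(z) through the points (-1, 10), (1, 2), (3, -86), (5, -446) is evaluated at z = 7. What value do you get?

-1270

Evaluate each Lagrange basis at z = 7:
L_0(7) = (6)·(4)·(2)/[(-2)·(-4)·(-6)] = -1
L_1(7) = (8)·(4)·(2)/[(2)·(-2)·(-4)] = 4
L_2(7) = (8)·(6)·(2)/[(4)·(2)·(-2)] = -6
L_3(7) = (8)·(6)·(4)/[(6)·(4)·(2)] = 4
Sum: 10·(-1) + 2·(4) + (-86)·(-6) + (-446)·(4) = -1270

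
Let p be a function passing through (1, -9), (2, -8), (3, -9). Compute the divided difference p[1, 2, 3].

p[1,2] = (-8 - (-9)) / (2 - 1) = 1
p[2,3] = (-9 - (-8)) / (3 - 2) = -1
p[1,2,3] = (-1 - 1) / (3 - 1) = -1

-1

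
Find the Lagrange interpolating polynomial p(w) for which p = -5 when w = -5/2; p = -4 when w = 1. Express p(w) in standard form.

Build the Lagrange basis polynomials:
L_0(w) = (w - 1) / [-7/2] = -(2/7)w + 2/7
L_1(w) = (w + 5/2) / [7/2] = (2/7)w + 5/7
p(w) = (-5)·L_0 + (-4)·L_1
  (-5)·L_0(w) = (10/7)w - 10/7
  (-4)·L_1(w) = -(8/7)w - 20/7
Adding term by term: (2/7)w - 30/7

p(w) = (2/7)w - 30/7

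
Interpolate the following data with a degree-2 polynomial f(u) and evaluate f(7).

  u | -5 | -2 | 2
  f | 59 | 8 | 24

Using Newton's divided-difference form:
f[-5,-2] = (8 - 59) / (-2 - (-5)) = -17
f[-2,2] = (24 - 8) / (2 - (-2)) = 4
f[-5,-2,2] = (4 - (-17)) / (2 - (-5)) = 3
f(7) = 59 + (-17)·(12) + 3·(12)·(9) = 179

179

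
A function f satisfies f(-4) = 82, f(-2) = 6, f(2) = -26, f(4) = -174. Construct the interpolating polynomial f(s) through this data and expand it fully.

f(s) = -2s^3 - 3s^2 + 2

Newton's divided differences:
f[-4,-2] = (6 - 82) / (-2 - (-4)) = -38
f[-2,2] = (-26 - 6) / (2 - (-2)) = -8
f[2,4] = (-174 - (-26)) / (4 - 2) = -74
f[-4,-2,2] = (-8 - (-38)) / (2 - (-4)) = 5
f[-2,2,4] = (-74 - (-8)) / (4 - (-2)) = -11
f[-4,-2,2,4] = (-11 - 5) / (4 - (-4)) = -2
f(s) = 82 + (-38)·(s + 4) + 5·(s + 4)(s + 2) + (-2)·(s + 4)(s + 2)(s - 2)
Expanding: f(s) = -2s^3 - 3s^2 + 2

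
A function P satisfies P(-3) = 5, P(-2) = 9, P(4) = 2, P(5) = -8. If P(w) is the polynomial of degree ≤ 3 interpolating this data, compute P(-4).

Evaluate each Lagrange basis at w = -4:
L_0(-4) = (-2)·(-8)·(-9)/[(-1)·(-7)·(-8)] = 18/7
L_1(-4) = (-1)·(-8)·(-9)/[(1)·(-6)·(-7)] = -12/7
L_2(-4) = (-1)·(-2)·(-9)/[(7)·(6)·(-1)] = 3/7
L_3(-4) = (-1)·(-2)·(-8)/[(8)·(7)·(1)] = -2/7
Sum: 5·(18/7) + 9·(-12/7) + 2·(3/7) + (-8)·(-2/7) = 4/7

4/7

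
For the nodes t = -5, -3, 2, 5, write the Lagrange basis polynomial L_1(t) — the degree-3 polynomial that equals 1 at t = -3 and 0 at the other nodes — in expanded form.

L_1(t) = (1/80)t^3 - (1/40)t^2 - (5/16)t + 5/8

L_1(t) = (t + 5)(t - 2)(t - 5) / [(2)·(-5)·(-8)]
       = (t^3 - 2t^2 - 25t + 50) / (80)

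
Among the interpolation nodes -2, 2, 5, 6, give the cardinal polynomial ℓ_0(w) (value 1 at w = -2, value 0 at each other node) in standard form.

ℓ_0(w) = -(1/224)w^3 + (13/224)w^2 - (13/56)w + 15/56

ℓ_0(w) = (w - 2)(w - 5)(w - 6) / [(-4)·(-7)·(-8)]
       = (w^3 - 13w^2 + 52w - 60) / (-224)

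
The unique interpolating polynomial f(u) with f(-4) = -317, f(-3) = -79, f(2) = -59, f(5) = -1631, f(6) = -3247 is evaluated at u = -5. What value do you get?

Evaluate each Lagrange basis at u = -5:
L_0(-5) = (-2)·(-7)·(-10)·(-11)/[(-1)·(-6)·(-9)·(-10)] = 77/27
L_1(-5) = (-1)·(-7)·(-10)·(-11)/[(1)·(-5)·(-8)·(-9)] = -77/36
L_2(-5) = (-1)·(-2)·(-10)·(-11)/[(6)·(5)·(-3)·(-4)] = 11/18
L_3(-5) = (-1)·(-2)·(-7)·(-11)/[(9)·(8)·(3)·(-1)] = -77/108
L_4(-5) = (-1)·(-2)·(-7)·(-10)/[(10)·(9)·(4)·(1)] = 7/18
Sum: (-317)·(77/27) + (-79)·(-77/36) + (-59)·(11/18) + (-1631)·(-77/108) + (-3247)·(7/18) = -871

-871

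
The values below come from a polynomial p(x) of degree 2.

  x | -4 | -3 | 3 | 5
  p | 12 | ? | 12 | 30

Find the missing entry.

The 3 known values determine p uniquely (degree ≤ 2).
Evaluate each Lagrange basis at x = -3:
L_0(-3) = (-6)·(-8)/[(-7)·(-9)] = 16/21
L_1(-3) = (1)·(-8)/[(7)·(-2)] = 4/7
L_2(-3) = (1)·(-6)/[(9)·(2)] = -1/3
Sum: 12·(16/21) + 12·(4/7) + 30·(-1/3) = 6

6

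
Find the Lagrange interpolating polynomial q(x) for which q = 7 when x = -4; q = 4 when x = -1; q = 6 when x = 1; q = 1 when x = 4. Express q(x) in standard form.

q(x) = -(7/60)x^3 - (1/15)x^2 + (67/60)x + 76/15

L_0(x) = (x + 1)(x - 1)(x - 4) / [-120] = -(1/120)x^3 + (1/30)x^2 + (1/120)x - 1/30
L_1(x) = (x + 4)(x - 1)(x - 4) / [30] = (1/30)x^3 - (1/30)x^2 - (8/15)x + 8/15
L_2(x) = (x + 4)(x + 1)(x - 4) / [-30] = -(1/30)x^3 - (1/30)x^2 + (8/15)x + 8/15
L_3(x) = (x + 4)(x + 1)(x - 1) / [120] = (1/120)x^3 + (1/30)x^2 - (1/120)x - 1/30
q(x) = 7·L_0 + 4·L_1 + 6·L_2 + 1·L_3
  7·L_0(x) = -(7/120)x^3 + (7/30)x^2 + (7/120)x - 7/30
  4·L_1(x) = (2/15)x^3 - (2/15)x^2 - (32/15)x + 32/15
  6·L_2(x) = -(1/5)x^3 - (1/5)x^2 + (16/5)x + 16/5
  1·L_3(x) = (1/120)x^3 + (1/30)x^2 - (1/120)x - 1/30
Adding term by term: -(7/60)x^3 - (1/15)x^2 + (67/60)x + 76/15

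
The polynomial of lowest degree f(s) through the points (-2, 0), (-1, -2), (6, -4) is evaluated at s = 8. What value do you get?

-5/7

L_0(8) = (9)·(2)/[(-1)·(-8)] = 9/4
L_1(8) = (10)·(2)/[(1)·(-7)] = -20/7
L_2(8) = (10)·(9)/[(8)·(7)] = 45/28
Sum: 0 + (-2)·(-20/7) + (-4)·(45/28) = -5/7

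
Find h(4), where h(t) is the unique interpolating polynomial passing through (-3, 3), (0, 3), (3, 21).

31

L_0(4) = (4)·(1)/[(-3)·(-6)] = 2/9
L_1(4) = (7)·(1)/[(3)·(-3)] = -7/9
L_2(4) = (7)·(4)/[(6)·(3)] = 14/9
Sum: 3·(2/9) + 3·(-7/9) + 21·(14/9) = 31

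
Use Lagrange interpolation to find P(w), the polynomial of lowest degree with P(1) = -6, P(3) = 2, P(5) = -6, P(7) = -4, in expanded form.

L_0(w) = (w - 3)(w - 5)(w - 7) / [-48] = -(1/48)w^3 + (5/16)w^2 - (71/48)w + 35/16
L_1(w) = (w - 1)(w - 5)(w - 7) / [16] = (1/16)w^3 - (13/16)w^2 + (47/16)w - 35/16
L_2(w) = (w - 1)(w - 3)(w - 7) / [-16] = -(1/16)w^3 + (11/16)w^2 - (31/16)w + 21/16
L_3(w) = (w - 1)(w - 3)(w - 5) / [48] = (1/48)w^3 - (3/16)w^2 + (23/48)w - 5/16
P(w) = (-6)·L_0 + 2·L_1 + (-6)·L_2 + (-4)·L_3
  (-6)·L_0(w) = (1/8)w^3 - (15/8)w^2 + (71/8)w - 105/8
  2·L_1(w) = (1/8)w^3 - (13/8)w^2 + (47/8)w - 35/8
  (-6)·L_2(w) = (3/8)w^3 - (33/8)w^2 + (93/8)w - 63/8
  (-4)·L_3(w) = -(1/12)w^3 + (3/4)w^2 - (23/12)w + 5/4
Adding term by term: (13/24)w^3 - (55/8)w^2 + (587/24)w - 193/8

P(w) = (13/24)w^3 - (55/8)w^2 + (587/24)w - 193/8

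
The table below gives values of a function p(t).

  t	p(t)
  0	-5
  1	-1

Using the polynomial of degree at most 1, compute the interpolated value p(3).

7

Evaluate each Lagrange basis at t = 3:
L_0(3) = (2)/[(-1)] = -2
L_1(3) = (3)/[(1)] = 3
Sum: (-5)·(-2) + (-1)·(3) = 7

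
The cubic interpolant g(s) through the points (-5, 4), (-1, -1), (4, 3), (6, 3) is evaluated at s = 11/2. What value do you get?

Evaluate each Lagrange basis at s = 11/2:
L_0(11/2) = (13/2)·(3/2)·(-1/2)/[(-4)·(-9)·(-11)] = 13/1056
L_1(11/2) = (21/2)·(3/2)·(-1/2)/[(4)·(-5)·(-7)] = -9/160
L_2(11/2) = (21/2)·(13/2)·(-1/2)/[(9)·(5)·(-2)] = 91/240
L_3(11/2) = (21/2)·(13/2)·(3/2)/[(11)·(7)·(2)] = 117/176
Sum: 4·(13/1056) + (-1)·(-9/160) + 3·(91/240) + 3·(117/176) = 17093/5280

17093/5280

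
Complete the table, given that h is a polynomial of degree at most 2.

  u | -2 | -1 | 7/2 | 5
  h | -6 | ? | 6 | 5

The 3 known values determine h uniquely (degree ≤ 2).
L_0(-1) = (-9/2)·(-6)/[(-11/2)·(-7)] = 54/77
L_1(-1) = (1)·(-6)/[(11/2)·(-3/2)] = 8/11
L_2(-1) = (1)·(-9/2)/[(7)·(3/2)] = -3/7
Sum: (-6)·(54/77) + 6·(8/11) + 5·(-3/7) = -153/77

-153/77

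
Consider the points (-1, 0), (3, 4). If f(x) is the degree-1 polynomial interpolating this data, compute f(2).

3

L_0(2) = (-1)/[(-4)] = 1/4
L_1(2) = (3)/[(4)] = 3/4
Sum: 0 + 4·(3/4) = 3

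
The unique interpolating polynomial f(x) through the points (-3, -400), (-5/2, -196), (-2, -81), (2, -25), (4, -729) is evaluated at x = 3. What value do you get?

-196

L_0(3) = (11/2)·(5)·(1)·(-1)/[(-1/2)·(-1)·(-5)·(-7)] = -11/7
L_1(3) = (6)·(5)·(1)·(-1)/[(1/2)·(-1/2)·(-9/2)·(-13/2)] = 160/39
L_2(3) = (6)·(11/2)·(1)·(-1)/[(1)·(1/2)·(-4)·(-6)] = -11/4
L_3(3) = (6)·(11/2)·(5)·(-1)/[(5)·(9/2)·(4)·(-2)] = 11/12
L_4(3) = (6)·(11/2)·(5)·(1)/[(7)·(13/2)·(6)·(2)] = 55/182
Sum: (-400)·(-11/7) + (-196)·(160/39) + (-81)·(-11/4) + (-25)·(11/12) + (-729)·(55/182) = -196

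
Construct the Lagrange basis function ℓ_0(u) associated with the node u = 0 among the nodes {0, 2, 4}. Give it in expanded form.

ℓ_0(u) = (u - 2)(u - 4) / [(-2)·(-4)]
       = (u^2 - 6u + 8) / (8)

ℓ_0(u) = (1/8)u^2 - (3/4)u + 1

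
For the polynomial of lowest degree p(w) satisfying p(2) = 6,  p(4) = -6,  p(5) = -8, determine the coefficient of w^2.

L_0(w) = (w - 4)(w - 5) / [6] = (1/6)w^2 - (3/2)w + 10/3
L_1(w) = (w - 2)(w - 5) / [-2] = -(1/2)w^2 + (7/2)w - 5
L_2(w) = (w - 2)(w - 4) / [3] = (1/3)w^2 - 2w + 8/3
p(w) = 6·L_0 + (-6)·L_1 + (-8)·L_2
Only the coefficient of w^2 is needed; take it from each L_i and combine:
6·(1/6) + (-6)·(-1/2) + (-8)·(1/3) = 4/3

4/3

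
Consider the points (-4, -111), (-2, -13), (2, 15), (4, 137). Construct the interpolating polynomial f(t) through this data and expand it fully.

Build the Lagrange basis polynomials:
L_0(t) = (t + 2)(t - 2)(t - 4) / [-96] = -(1/96)t^3 + (1/24)t^2 + (1/24)t - 1/6
L_1(t) = (t + 4)(t - 2)(t - 4) / [48] = (1/48)t^3 - (1/24)t^2 - (1/3)t + 2/3
L_2(t) = (t + 4)(t + 2)(t - 4) / [-48] = -(1/48)t^3 - (1/24)t^2 + (1/3)t + 2/3
L_3(t) = (t + 4)(t + 2)(t - 2) / [96] = (1/96)t^3 + (1/24)t^2 - (1/24)t - 1/6
f(t) = (-111)·L_0 + (-13)·L_1 + 15·L_2 + 137·L_3
  (-111)·L_0(t) = (37/32)t^3 - (37/8)t^2 - (37/8)t + 37/2
  (-13)·L_1(t) = -(13/48)t^3 + (13/24)t^2 + (13/3)t - 26/3
  15·L_2(t) = -(5/16)t^3 - (5/8)t^2 + 5t + 10
  137·L_3(t) = (137/96)t^3 + (137/24)t^2 - (137/24)t - 137/6
Adding term by term: 2t^3 + t^2 - t - 3

f(t) = 2t^3 + t^2 - t - 3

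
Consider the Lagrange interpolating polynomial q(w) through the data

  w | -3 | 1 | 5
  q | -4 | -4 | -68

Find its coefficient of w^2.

-2

The leading coefficient equals the top divided difference q[-3,1,5].
q[-3,1] = (-4 - (-4)) / (1 - (-3)) = 0
q[1,5] = (-68 - (-4)) / (5 - 1) = -16
q[-3,1,5] = (-16 - 0) / (5 - (-3)) = -2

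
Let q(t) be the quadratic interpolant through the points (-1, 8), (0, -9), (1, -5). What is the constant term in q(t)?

-9

L_0(t) = t(t - 1) / [2] = (1/2)t^2 - (1/2)t
L_1(t) = (t + 1)(t - 1) / [-1] = -t^2 + 1
L_2(t) = (t + 1)t / [2] = (1/2)t^2 + (1/2)t
q(t) = 8·L_0 + (-9)·L_1 + (-5)·L_2
Only the constant term is needed; take it from each L_i and combine:
8·(0) + (-9)·(1) + (-5)·(0) = -9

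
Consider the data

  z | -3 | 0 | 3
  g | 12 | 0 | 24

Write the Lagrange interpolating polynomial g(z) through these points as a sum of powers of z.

g(z) = 2z^2 + 2z

Build the Lagrange basis polynomials:
L_0(z) = z(z - 3) / [18] = (1/18)z^2 - (1/6)z
L_1(z) = (z + 3)(z - 3) / [-9] = -(1/9)z^2 + 1
L_2(z) = (z + 3)z / [18] = (1/18)z^2 + (1/6)z
g(z) = 12·L_0 + 0·L_1 + 24·L_2
  12·L_0(z) = (2/3)z^2 - 2z
  0·L_1(z) = 0
  24·L_2(z) = (4/3)z^2 + 4z
Adding term by term: 2z^2 + 2z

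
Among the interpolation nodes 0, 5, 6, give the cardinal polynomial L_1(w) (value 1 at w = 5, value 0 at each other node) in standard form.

L_1(w) = -(1/5)w^2 + (6/5)w

L_1(w) = w(w - 6) / [(5)·(-1)]
       = (w^2 - 6w) / (-5)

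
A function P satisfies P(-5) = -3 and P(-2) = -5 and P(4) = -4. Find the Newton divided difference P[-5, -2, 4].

P[-5,-2] = (-5 - (-3)) / (-2 - (-5)) = -2/3
P[-2,4] = (-4 - (-5)) / (4 - (-2)) = 1/6
P[-5,-2,4] = (1/6 - (-2/3)) / (4 - (-5)) = 5/54

5/54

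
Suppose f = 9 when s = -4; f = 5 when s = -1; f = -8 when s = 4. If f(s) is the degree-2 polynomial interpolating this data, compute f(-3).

Using Newton's divided-difference form:
f[-4,-1] = (5 - 9) / (-1 - (-4)) = -4/3
f[-1,4] = (-8 - 5) / (4 - (-1)) = -13/5
f[-4,-1,4] = (-13/5 - (-4/3)) / (4 - (-4)) = -19/120
f(-3) = 9 + (-4/3)·(1) + (-19/120)·(1)·(-2) = 479/60

479/60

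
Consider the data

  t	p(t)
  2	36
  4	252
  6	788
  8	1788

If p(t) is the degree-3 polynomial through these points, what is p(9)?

Evaluate each Lagrange basis at t = 9:
L_0(9) = (5)·(3)·(1)/[(-2)·(-4)·(-6)] = -5/16
L_1(9) = (7)·(3)·(1)/[(2)·(-2)·(-4)] = 21/16
L_2(9) = (7)·(5)·(1)/[(4)·(2)·(-2)] = -35/16
L_3(9) = (7)·(5)·(3)/[(6)·(4)·(2)] = 35/16
Sum: 36·(-5/16) + 252·(21/16) + 788·(-35/16) + 1788·(35/16) = 2507

2507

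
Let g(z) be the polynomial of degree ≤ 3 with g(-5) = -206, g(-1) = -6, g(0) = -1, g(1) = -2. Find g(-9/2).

-1259/8

Using Newton's divided-difference form:
g[-5,-1] = (-6 - (-206)) / (-1 - (-5)) = 50
g[-1,0] = (-1 - (-6)) / (0 - (-1)) = 5
g[0,1] = (-2 - (-1)) / (1 - 0) = -1
g[-5,-1,0] = (5 - 50) / (0 - (-5)) = -9
g[-1,0,1] = (-1 - 5) / (1 - (-1)) = -3
g[-5,-1,0,1] = (-3 - (-9)) / (1 - (-5)) = 1
g(-9/2) = -206 + 50·(1/2) + (-9)·(1/2)·(-7/2) + 1·(1/2)·(-7/2)·(-9/2) = -1259/8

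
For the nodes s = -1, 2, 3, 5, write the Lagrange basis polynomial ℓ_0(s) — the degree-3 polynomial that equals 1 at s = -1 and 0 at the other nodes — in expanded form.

ℓ_0(s) = -(1/72)s^3 + (5/36)s^2 - (31/72)s + 5/12

ℓ_0(s) = (s - 2)(s - 3)(s - 5) / [(-3)·(-4)·(-6)]
       = (s^3 - 10s^2 + 31s - 30) / (-72)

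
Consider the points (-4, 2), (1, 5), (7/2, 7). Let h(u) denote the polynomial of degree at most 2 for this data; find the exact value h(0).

Evaluate each Lagrange basis at u = 0:
L_0(0) = (-1)·(-7/2)/[(-5)·(-15/2)] = 7/75
L_1(0) = (4)·(-7/2)/[(5)·(-5/2)] = 28/25
L_2(0) = (4)·(-1)/[(15/2)·(5/2)] = -16/75
Sum: 2·(7/75) + 5·(28/25) + 7·(-16/75) = 322/75

322/75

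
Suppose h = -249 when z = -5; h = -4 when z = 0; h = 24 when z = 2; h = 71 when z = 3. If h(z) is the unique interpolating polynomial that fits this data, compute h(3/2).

11

Evaluate each Lagrange basis at z = 3/2:
L_0(3/2) = (3/2)·(-1/2)·(-3/2)/[(-5)·(-7)·(-8)] = -9/2240
L_1(3/2) = (13/2)·(-1/2)·(-3/2)/[(5)·(-2)·(-3)] = 13/80
L_2(3/2) = (13/2)·(3/2)·(-3/2)/[(7)·(2)·(-1)] = 117/112
L_3(3/2) = (13/2)·(3/2)·(-1/2)/[(8)·(3)·(1)] = -13/64
Sum: (-249)·(-9/2240) + (-4)·(13/80) + 24·(117/112) + 71·(-13/64) = 11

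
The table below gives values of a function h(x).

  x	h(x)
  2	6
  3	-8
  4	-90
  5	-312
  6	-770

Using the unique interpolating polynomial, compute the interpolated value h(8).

-2898

Evaluate each Lagrange basis at x = 8:
L_0(8) = (5)·(4)·(3)·(2)/[(-1)·(-2)·(-3)·(-4)] = 5
L_1(8) = (6)·(4)·(3)·(2)/[(1)·(-1)·(-2)·(-3)] = -24
L_2(8) = (6)·(5)·(3)·(2)/[(2)·(1)·(-1)·(-2)] = 45
L_3(8) = (6)·(5)·(4)·(2)/[(3)·(2)·(1)·(-1)] = -40
L_4(8) = (6)·(5)·(4)·(3)/[(4)·(3)·(2)·(1)] = 15
Sum: 6·(5) + (-8)·(-24) + (-90)·(45) + (-312)·(-40) + (-770)·(15) = -2898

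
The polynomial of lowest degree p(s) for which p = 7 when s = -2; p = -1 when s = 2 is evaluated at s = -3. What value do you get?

9

Evaluate each Lagrange basis at s = -3:
L_0(-3) = (-5)/[(-4)] = 5/4
L_1(-3) = (-1)/[(4)] = -1/4
Sum: 7·(5/4) + (-1)·(-1/4) = 9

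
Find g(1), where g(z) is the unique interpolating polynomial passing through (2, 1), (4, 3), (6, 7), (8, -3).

23/4

L_0(1) = (-3)·(-5)·(-7)/[(-2)·(-4)·(-6)] = 35/16
L_1(1) = (-1)·(-5)·(-7)/[(2)·(-2)·(-4)] = -35/16
L_2(1) = (-1)·(-3)·(-7)/[(4)·(2)·(-2)] = 21/16
L_3(1) = (-1)·(-3)·(-5)/[(6)·(4)·(2)] = -5/16
Sum: 1·(35/16) + 3·(-35/16) + 7·(21/16) + (-3)·(-5/16) = 23/4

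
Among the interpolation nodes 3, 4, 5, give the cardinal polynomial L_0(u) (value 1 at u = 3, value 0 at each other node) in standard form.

L_0(u) = (u - 4)(u - 5) / [(-1)·(-2)]
       = (u^2 - 9u + 20) / (2)

L_0(u) = (1/2)u^2 - (9/2)u + 10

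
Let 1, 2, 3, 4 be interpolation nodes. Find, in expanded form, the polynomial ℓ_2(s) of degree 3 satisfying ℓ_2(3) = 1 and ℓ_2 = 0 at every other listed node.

ℓ_2(s) = -(1/2)s^3 + (7/2)s^2 - 7s + 4

ℓ_2(s) = (s - 1)(s - 2)(s - 4) / [(2)·(1)·(-1)]
       = (s^3 - 7s^2 + 14s - 8) / (-2)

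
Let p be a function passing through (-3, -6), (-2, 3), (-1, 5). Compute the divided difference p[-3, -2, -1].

-7/2

p[-3,-2] = (3 - (-6)) / (-2 - (-3)) = 9
p[-2,-1] = (5 - 3) / (-1 - (-2)) = 2
p[-3,-2,-1] = (2 - 9) / (-1 - (-3)) = -7/2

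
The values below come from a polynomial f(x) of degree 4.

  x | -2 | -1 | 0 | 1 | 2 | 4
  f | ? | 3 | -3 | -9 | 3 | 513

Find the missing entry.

The 5 known values determine f uniquely (degree ≤ 4).
Evaluate each Lagrange basis at x = -2:
L_0(-2) = (-2)·(-3)·(-4)·(-6)/[(-1)·(-2)·(-3)·(-5)] = 24/5
L_1(-2) = (-1)·(-3)·(-4)·(-6)/[(1)·(-1)·(-2)·(-4)] = -9
L_2(-2) = (-1)·(-2)·(-4)·(-6)/[(2)·(1)·(-1)·(-3)] = 8
L_3(-2) = (-1)·(-2)·(-3)·(-6)/[(3)·(2)·(1)·(-2)] = -3
L_4(-2) = (-1)·(-2)·(-3)·(-4)/[(5)·(4)·(3)·(2)] = 1/5
Sum: 3·(24/5) + (-3)·(-9) + (-9)·(8) + 3·(-3) + 513·(1/5) = 63

63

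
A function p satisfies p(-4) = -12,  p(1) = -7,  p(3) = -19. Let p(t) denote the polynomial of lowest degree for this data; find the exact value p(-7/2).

Evaluate each Lagrange basis at t = -7/2:
L_0(-7/2) = (-9/2)·(-13/2)/[(-5)·(-7)] = 117/140
L_1(-7/2) = (1/2)·(-13/2)/[(5)·(-2)] = 13/40
L_2(-7/2) = (1/2)·(-9/2)/[(7)·(2)] = -9/56
Sum: (-12)·(117/140) + (-7)·(13/40) + (-19)·(-9/56) = -37/4

-37/4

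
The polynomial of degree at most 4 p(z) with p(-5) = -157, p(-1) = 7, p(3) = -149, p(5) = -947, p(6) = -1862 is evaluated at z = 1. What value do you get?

Evaluate each Lagrange basis at z = 1:
L_0(1) = (2)·(-2)·(-4)·(-5)/[(-4)·(-8)·(-10)·(-11)] = -1/44
L_1(1) = (6)·(-2)·(-4)·(-5)/[(4)·(-4)·(-6)·(-7)] = 5/14
L_2(1) = (6)·(2)·(-4)·(-5)/[(8)·(4)·(-2)·(-3)] = 5/4
L_3(1) = (6)·(2)·(-2)·(-5)/[(10)·(6)·(2)·(-1)] = -1
L_4(1) = (6)·(2)·(-2)·(-4)/[(11)·(7)·(3)·(1)] = 32/77
Sum: (-157)·(-1/44) + 7·(5/14) + (-149)·(5/4) + (-947)·(-1) + (-1862)·(32/77) = -7

-7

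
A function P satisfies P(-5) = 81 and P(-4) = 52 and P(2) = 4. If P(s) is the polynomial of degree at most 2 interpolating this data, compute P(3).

17

Using Newton's divided-difference form:
P[-5,-4] = (52 - 81) / (-4 - (-5)) = -29
P[-4,2] = (4 - 52) / (2 - (-4)) = -8
P[-5,-4,2] = (-8 - (-29)) / (2 - (-5)) = 3
P(3) = 81 + (-29)·(8) + 3·(8)·(7) = 17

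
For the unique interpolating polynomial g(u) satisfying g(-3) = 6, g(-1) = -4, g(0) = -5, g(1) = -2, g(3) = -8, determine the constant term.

-5

L_0(u) = (u + 1)u(u - 1)(u - 3) / [144] = (1/144)u^4 - (1/48)u^3 - (1/144)u^2 + (1/48)u
L_1(u) = (u + 3)u(u - 1)(u - 3) / [-16] = -(1/16)u^4 + (1/16)u^3 + (9/16)u^2 - (9/16)u
L_2(u) = (u + 3)(u + 1)(u - 1)(u - 3) / [9] = (1/9)u^4 - (10/9)u^2 + 1
L_3(u) = (u + 3)(u + 1)u(u - 3) / [-16] = -(1/16)u^4 - (1/16)u^3 + (9/16)u^2 + (9/16)u
L_4(u) = (u + 3)(u + 1)u(u - 1) / [144] = (1/144)u^4 + (1/48)u^3 - (1/144)u^2 - (1/48)u
g(u) = 6·L_0 + (-4)·L_1 + (-5)·L_2 + (-2)·L_3 + (-8)·L_4
Only the constant term is needed; take it from each L_i and combine:
6·(0) + (-4)·(0) + (-5)·(1) + (-2)·(0) + (-8)·(0) = -5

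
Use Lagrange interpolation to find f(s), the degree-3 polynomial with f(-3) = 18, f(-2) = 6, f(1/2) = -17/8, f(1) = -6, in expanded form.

f(s) = -s^3 - 2s^2 - 3s

Build the Lagrange basis polynomials:
L_0(s) = (s + 2)(s - 1/2)(s - 1) / [-14] = -(1/14)s^3 - (1/28)s^2 + (5/28)s - 1/14
L_1(s) = (s + 3)(s - 1/2)(s - 1) / [15/2] = (2/15)s^3 + (1/5)s^2 - (8/15)s + 1/5
L_2(s) = (s + 3)(s + 2)(s - 1) / [-35/8] = -(8/35)s^3 - (32/35)s^2 - (8/35)s + 48/35
L_3(s) = (s + 3)(s + 2)(s - 1/2) / [6] = (1/6)s^3 + (3/4)s^2 + (7/12)s - 1/2
f(s) = 18·L_0 + 6·L_1 + (-17/8)·L_2 + (-6)·L_3
  18·L_0(s) = -(9/7)s^3 - (9/14)s^2 + (45/14)s - 9/7
  6·L_1(s) = (4/5)s^3 + (6/5)s^2 - (16/5)s + 6/5
  (-17/8)·L_2(s) = (17/35)s^3 + (68/35)s^2 + (17/35)s - 102/35
  (-6)·L_3(s) = -s^3 - (9/2)s^2 - (7/2)s + 3
Adding term by term: -s^3 - 2s^2 - 3s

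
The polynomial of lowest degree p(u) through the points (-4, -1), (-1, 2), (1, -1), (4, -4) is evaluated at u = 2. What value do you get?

L_0(2) = (3)·(1)·(-2)/[(-3)·(-5)·(-8)] = 1/20
L_1(2) = (6)·(1)·(-2)/[(3)·(-2)·(-5)] = -2/5
L_2(2) = (6)·(3)·(-2)/[(5)·(2)·(-3)] = 6/5
L_3(2) = (6)·(3)·(1)/[(8)·(5)·(3)] = 3/20
Sum: (-1)·(1/20) + 2·(-2/5) + (-1)·(6/5) + (-4)·(3/20) = -53/20

-53/20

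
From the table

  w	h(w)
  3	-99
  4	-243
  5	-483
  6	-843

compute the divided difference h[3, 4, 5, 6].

-4

h[3,4] = (-243 - (-99)) / (4 - 3) = -144
h[4,5] = (-483 - (-243)) / (5 - 4) = -240
h[5,6] = (-843 - (-483)) / (6 - 5) = -360
h[3,4,5] = (-240 - (-144)) / (5 - 3) = -48
h[4,5,6] = (-360 - (-240)) / (6 - 4) = -60
h[3,4,5,6] = (-60 - (-48)) / (6 - 3) = -4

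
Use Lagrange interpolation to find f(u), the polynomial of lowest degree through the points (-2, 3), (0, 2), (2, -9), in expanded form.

f(u) = -(5/4)u^2 - 3u + 2

L_0(u) = u(u - 2) / [8] = (1/8)u^2 - (1/4)u
L_1(u) = (u + 2)(u - 2) / [-4] = -(1/4)u^2 + 1
L_2(u) = (u + 2)u / [8] = (1/8)u^2 + (1/4)u
f(u) = 3·L_0 + 2·L_1 + (-9)·L_2
  3·L_0(u) = (3/8)u^2 - (3/4)u
  2·L_1(u) = -(1/2)u^2 + 2
  (-9)·L_2(u) = -(9/8)u^2 - (9/4)u
Adding term by term: -(5/4)u^2 - 3u + 2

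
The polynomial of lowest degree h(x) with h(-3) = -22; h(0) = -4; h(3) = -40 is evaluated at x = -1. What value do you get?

-4

Using Newton's divided-difference form:
h[-3,0] = (-4 - (-22)) / (0 - (-3)) = 6
h[0,3] = (-40 - (-4)) / (3 - 0) = -12
h[-3,0,3] = (-12 - 6) / (3 - (-3)) = -3
h(-1) = -22 + 6·(2) + (-3)·(2)·(-1) = -4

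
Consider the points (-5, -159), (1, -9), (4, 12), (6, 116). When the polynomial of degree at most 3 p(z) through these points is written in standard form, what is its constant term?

Build the Lagrange basis polynomials:
L_0(z) = (z - 1)(z - 4)(z - 6) / [-594] = -(1/594)z^3 + (1/54)z^2 - (17/297)z + 4/99
L_1(z) = (z + 5)(z - 4)(z - 6) / [90] = (1/90)z^3 - (1/18)z^2 - (13/45)z + 4/3
L_2(z) = (z + 5)(z - 1)(z - 6) / [-54] = -(1/54)z^3 + (1/27)z^2 + (29/54)z - 5/9
L_3(z) = (z + 5)(z - 1)(z - 4) / [110] = (1/110)z^3 - (21/110)z + 2/11
p(z) = (-159)·L_0 + (-9)·L_1 + 12·L_2 + 116·L_3
Only the constant term is needed; take it from each L_i and combine:
(-159)·(4/99) + (-9)·(4/3) + 12·(-5/9) + 116·(2/11) = -4

-4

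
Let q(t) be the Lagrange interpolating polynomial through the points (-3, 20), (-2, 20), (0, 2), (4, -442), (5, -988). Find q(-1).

8

L_0(-1) = (1)·(-1)·(-5)·(-6)/[(-1)·(-3)·(-7)·(-8)] = -5/28
L_1(-1) = (2)·(-1)·(-5)·(-6)/[(1)·(-2)·(-6)·(-7)] = 5/7
L_2(-1) = (2)·(1)·(-5)·(-6)/[(3)·(2)·(-4)·(-5)] = 1/2
L_3(-1) = (2)·(1)·(-1)·(-6)/[(7)·(6)·(4)·(-1)] = -1/14
L_4(-1) = (2)·(1)·(-1)·(-5)/[(8)·(7)·(5)·(1)] = 1/28
Sum: 20·(-5/28) + 20·(5/7) + 2·(1/2) + (-442)·(-1/14) + (-988)·(1/28) = 8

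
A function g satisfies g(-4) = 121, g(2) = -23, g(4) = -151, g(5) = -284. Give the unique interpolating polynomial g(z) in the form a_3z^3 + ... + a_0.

Newton's divided differences:
g[-4,2] = (-23 - 121) / (2 - (-4)) = -24
g[2,4] = (-151 - (-23)) / (4 - 2) = -64
g[4,5] = (-284 - (-151)) / (5 - 4) = -133
g[-4,2,4] = (-64 - (-24)) / (4 - (-4)) = -5
g[2,4,5] = (-133 - (-64)) / (5 - 2) = -23
g[-4,2,4,5] = (-23 - (-5)) / (5 - (-4)) = -2
g(z) = 121 + (-24)·(z + 4) + (-5)·(z + 4)(z - 2) + (-2)·(z + 4)(z - 2)(z - 4)
Expanding: g(z) = -2z^3 - z^2 - 2z + 1

g(z) = -2z^3 - z^2 - 2z + 1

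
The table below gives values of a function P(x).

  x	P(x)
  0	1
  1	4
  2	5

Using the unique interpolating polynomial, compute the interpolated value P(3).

L_0(3) = (2)·(1)/[(-1)·(-2)] = 1
L_1(3) = (3)·(1)/[(1)·(-1)] = -3
L_2(3) = (3)·(2)/[(2)·(1)] = 3
Sum: 1·(1) + 4·(-3) + 5·(3) = 4

4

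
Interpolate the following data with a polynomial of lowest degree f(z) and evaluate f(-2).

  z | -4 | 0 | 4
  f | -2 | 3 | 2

Using Newton's divided-difference form:
f[-4,0] = (3 - (-2)) / (0 - (-4)) = 5/4
f[0,4] = (2 - 3) / (4 - 0) = -1/4
f[-4,0,4] = (-1/4 - 5/4) / (4 - (-4)) = -3/16
f(-2) = -2 + (5/4)·(2) + (-3/16)·(2)·(-2) = 5/4

5/4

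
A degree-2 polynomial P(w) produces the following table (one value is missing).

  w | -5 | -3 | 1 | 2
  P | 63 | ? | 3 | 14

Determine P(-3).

19

The 3 known values determine P uniquely (degree ≤ 2).
L_0(-3) = (-4)·(-5)/[(-6)·(-7)] = 10/21
L_1(-3) = (2)·(-5)/[(6)·(-1)] = 5/3
L_2(-3) = (2)·(-4)/[(7)·(1)] = -8/7
Sum: 63·(10/21) + 3·(5/3) + 14·(-8/7) = 19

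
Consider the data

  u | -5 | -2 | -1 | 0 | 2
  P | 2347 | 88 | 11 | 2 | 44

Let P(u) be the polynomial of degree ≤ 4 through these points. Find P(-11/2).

Evaluate each Lagrange basis at u = -11/2:
L_0(-11/2) = (-7/2)·(-9/2)·(-11/2)·(-15/2)/[(-3)·(-4)·(-5)·(-7)] = 99/64
L_1(-11/2) = (-1/2)·(-9/2)·(-11/2)·(-15/2)/[(3)·(-1)·(-2)·(-4)] = -495/128
L_2(-11/2) = (-1/2)·(-7/2)·(-11/2)·(-15/2)/[(4)·(1)·(-1)·(-3)] = 385/64
L_3(-11/2) = (-1/2)·(-7/2)·(-9/2)·(-15/2)/[(5)·(2)·(1)·(-2)] = -189/64
L_4(-11/2) = (-1/2)·(-7/2)·(-9/2)·(-11/2)/[(7)·(4)·(3)·(2)] = 33/128
Sum: 2347·(99/64) + 88·(-495/128) + 11·(385/64) + 2·(-189/64) + 44·(33/128) = 53789/16

53789/16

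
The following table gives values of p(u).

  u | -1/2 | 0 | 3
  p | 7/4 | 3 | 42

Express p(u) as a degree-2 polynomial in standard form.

p(u) = 3u^2 + 4u + 3

Build the Lagrange basis polynomials:
L_0(u) = u(u - 3) / [7/4] = (4/7)u^2 - (12/7)u
L_1(u) = (u + 1/2)(u - 3) / [-3/2] = -(2/3)u^2 + (5/3)u + 1
L_2(u) = (u + 1/2)u / [21/2] = (2/21)u^2 + (1/21)u
p(u) = (7/4)·L_0 + 3·L_1 + 42·L_2
  (7/4)·L_0(u) = u^2 - 3u
  3·L_1(u) = -2u^2 + 5u + 3
  42·L_2(u) = 4u^2 + 2u
Adding term by term: 3u^2 + 4u + 3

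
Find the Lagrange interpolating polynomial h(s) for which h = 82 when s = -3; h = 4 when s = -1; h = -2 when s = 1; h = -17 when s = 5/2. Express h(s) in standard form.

L_0(s) = (s + 1)(s - 1)(s - 5/2) / [-44] = -(1/44)s^3 + (5/88)s^2 + (1/44)s - 5/88
L_1(s) = (s + 3)(s - 1)(s - 5/2) / [14] = (1/14)s^3 - (1/28)s^2 - (4/7)s + 15/28
L_2(s) = (s + 3)(s + 1)(s - 5/2) / [-12] = -(1/12)s^3 - (1/8)s^2 + (7/12)s + 5/8
L_3(s) = (s + 3)(s + 1)(s - 1) / [231/8] = (8/231)s^3 + (8/77)s^2 - (8/231)s - 8/77
h(s) = 82·L_0 + 4·L_1 + (-2)·L_2 + (-17)·L_3
  82·L_0(s) = -(41/22)s^3 + (205/44)s^2 + (41/22)s - 205/44
  4·L_1(s) = (2/7)s^3 - (1/7)s^2 - (16/7)s + 15/7
  (-2)·L_2(s) = (1/6)s^3 + (1/4)s^2 - (7/6)s - 5/4
  (-17)·L_3(s) = -(136/231)s^3 - (136/77)s^2 + (136/231)s + 136/77
Adding term by term: -2s^3 + 3s^2 - s - 2

h(s) = -2s^3 + 3s^2 - s - 2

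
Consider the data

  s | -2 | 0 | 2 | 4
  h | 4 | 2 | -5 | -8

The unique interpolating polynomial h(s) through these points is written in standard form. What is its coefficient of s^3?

3/16

Build the Lagrange basis polynomials:
L_0(s) = s(s - 2)(s - 4) / [-48] = -(1/48)s^3 + (1/8)s^2 - (1/6)s
L_1(s) = (s + 2)(s - 2)(s - 4) / [16] = (1/16)s^3 - (1/4)s^2 - (1/4)s + 1
L_2(s) = (s + 2)s(s - 4) / [-16] = -(1/16)s^3 + (1/8)s^2 + (1/2)s
L_3(s) = (s + 2)s(s - 2) / [48] = (1/48)s^3 - (1/12)s
h(s) = 4·L_0 + 2·L_1 + (-5)·L_2 + (-8)·L_3
Only the coefficient of s^3 is needed; take it from each L_i and combine:
4·(-1/48) + 2·(1/16) + (-5)·(-1/16) + (-8)·(1/48) = 3/16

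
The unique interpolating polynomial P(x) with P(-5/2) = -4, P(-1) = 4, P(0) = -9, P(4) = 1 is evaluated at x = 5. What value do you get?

873/13

Using Newton's divided-difference form:
P[-5/2,-1] = (4 - (-4)) / (-1 - (-5/2)) = 16/3
P[-1,0] = (-9 - 4) / (0 - (-1)) = -13
P[0,4] = (1 - (-9)) / (4 - 0) = 5/2
P[-5/2,-1,0] = (-13 - 16/3) / (0 - (-5/2)) = -22/3
P[-1,0,4] = (5/2 - (-13)) / (4 - (-1)) = 31/10
P[-5/2,-1,0,4] = (31/10 - (-22/3)) / (4 - (-5/2)) = 313/195
P(5) = -4 + (16/3)·(15/2) + (-22/3)·(15/2)·(6) + (313/195)·(15/2)·(6)·(5) = 873/13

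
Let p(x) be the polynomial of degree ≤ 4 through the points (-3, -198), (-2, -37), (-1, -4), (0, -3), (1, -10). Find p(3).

Using Newton's divided-difference form:
p[-3,-2] = (-37 - (-198)) / (-2 - (-3)) = 161
p[-2,-1] = (-4 - (-37)) / (-1 - (-2)) = 33
p[-1,0] = (-3 - (-4)) / (0 - (-1)) = 1
p[0,1] = (-10 - (-3)) / (1 - 0) = -7
p[-3,-2,-1] = (33 - 161) / (-1 - (-3)) = -64
p[-2,-1,0] = (1 - 33) / (0 - (-2)) = -16
p[-1,0,1] = (-7 - 1) / (1 - (-1)) = -4
p[-3,-2,-1,0] = (-16 - (-64)) / (0 - (-3)) = 16
p[-2,-1,0,1] = (-4 - (-16)) / (1 - (-2)) = 4
p[-3,-2,-1,0,1] = (4 - 16) / (1 - (-3)) = -3
p(3) = -198 + 161·(6) + (-64)·(6)·(5) + 16·(6)·(5)·(4) + (-3)·(6)·(5)·(4)·(3) = -312

-312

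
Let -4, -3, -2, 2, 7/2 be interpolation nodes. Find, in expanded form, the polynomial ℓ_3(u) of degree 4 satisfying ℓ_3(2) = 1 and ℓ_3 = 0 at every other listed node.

ℓ_3(u) = -(1/180)u^4 - (11/360)u^3 + (11/360)u^2 + (67/180)u + 7/15

ℓ_3(u) = (u + 4)(u + 3)(u + 2)(u - 7/2) / [(6)·(5)·(4)·(-3/2)]
       = (u^4 + (11/2)u^3 - (11/2)u^2 - 67u - 84) / (-180)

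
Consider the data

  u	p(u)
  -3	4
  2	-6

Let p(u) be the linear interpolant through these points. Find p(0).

Evaluate each Lagrange basis at u = 0:
L_0(0) = (-2)/[(-5)] = 2/5
L_1(0) = (3)/[(5)] = 3/5
Sum: 4·(2/5) + (-6)·(3/5) = -2

-2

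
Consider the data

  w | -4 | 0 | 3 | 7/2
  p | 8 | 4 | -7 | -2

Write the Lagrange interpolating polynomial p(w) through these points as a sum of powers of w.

p(w) = (4/7)w^3 + (4/21)w^2 - (197/21)w + 4

L_0(w) = w(w - 3)(w - 7/2) / [-210] = -(1/210)w^3 + (13/420)w^2 - (1/20)w
L_1(w) = (w + 4)(w - 3)(w - 7/2) / [42] = (1/42)w^3 - (5/84)w^2 - (31/84)w + 1
L_2(w) = (w + 4)w(w - 7/2) / [-21/2] = -(2/21)w^3 - (1/21)w^2 + (4/3)w
L_3(w) = (w + 4)w(w - 3) / [105/8] = (8/105)w^3 + (8/105)w^2 - (32/35)w
p(w) = 8·L_0 + 4·L_1 + (-7)·L_2 + (-2)·L_3
  8·L_0(w) = -(4/105)w^3 + (26/105)w^2 - (2/5)w
  4·L_1(w) = (2/21)w^3 - (5/21)w^2 - (31/21)w + 4
  (-7)·L_2(w) = (2/3)w^3 + (1/3)w^2 - (28/3)w
  (-2)·L_3(w) = -(16/105)w^3 - (16/105)w^2 + (64/35)w
Adding term by term: (4/7)w^3 + (4/21)w^2 - (197/21)w + 4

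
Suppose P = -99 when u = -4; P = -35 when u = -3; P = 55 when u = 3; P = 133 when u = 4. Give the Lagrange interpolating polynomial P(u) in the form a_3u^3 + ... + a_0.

Build the Lagrange basis polynomials:
L_0(u) = (u + 3)(u - 3)(u - 4) / [-56] = -(1/56)u^3 + (1/14)u^2 + (9/56)u - 9/14
L_1(u) = (u + 4)(u - 3)(u - 4) / [42] = (1/42)u^3 - (1/14)u^2 - (8/21)u + 8/7
L_2(u) = (u + 4)(u + 3)(u - 4) / [-42] = -(1/42)u^3 - (1/14)u^2 + (8/21)u + 8/7
L_3(u) = (u + 4)(u + 3)(u - 3) / [56] = (1/56)u^3 + (1/14)u^2 - (9/56)u - 9/14
P(u) = (-99)·L_0 + (-35)·L_1 + 55·L_2 + 133·L_3
  (-99)·L_0(u) = (99/56)u^3 - (99/14)u^2 - (891/56)u + 891/14
  (-35)·L_1(u) = -(5/6)u^3 + (5/2)u^2 + (40/3)u - 40
  55·L_2(u) = -(55/42)u^3 - (55/14)u^2 + (440/21)u + 440/7
  133·L_3(u) = (19/8)u^3 + (19/2)u^2 - (171/8)u - 171/2
Adding term by term: 2u^3 + u^2 - 3u + 1

P(u) = 2u^3 + u^2 - 3u + 1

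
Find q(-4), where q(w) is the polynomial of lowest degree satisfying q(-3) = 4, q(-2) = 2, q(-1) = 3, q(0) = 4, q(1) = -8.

L_0(-4) = (-2)·(-3)·(-4)·(-5)/[(-1)·(-2)·(-3)·(-4)] = 5
L_1(-4) = (-1)·(-3)·(-4)·(-5)/[(1)·(-1)·(-2)·(-3)] = -10
L_2(-4) = (-1)·(-2)·(-4)·(-5)/[(2)·(1)·(-1)·(-2)] = 10
L_3(-4) = (-1)·(-2)·(-3)·(-5)/[(3)·(2)·(1)·(-1)] = -5
L_4(-4) = (-1)·(-2)·(-3)·(-4)/[(4)·(3)·(2)·(1)] = 1
Sum: 4·(5) + 2·(-10) + 3·(10) + 4·(-5) + (-8)·(1) = 2

2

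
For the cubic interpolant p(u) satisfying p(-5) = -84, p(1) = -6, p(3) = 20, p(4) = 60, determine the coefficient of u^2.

1

Build the Lagrange basis polynomials:
L_0(u) = (u - 1)(u - 3)(u - 4) / [-432] = -(1/432)u^3 + (1/54)u^2 - (19/432)u + 1/36
L_1(u) = (u + 5)(u - 3)(u - 4) / [36] = (1/36)u^3 - (1/18)u^2 - (23/36)u + 5/3
L_2(u) = (u + 5)(u - 1)(u - 4) / [-16] = -(1/16)u^3 + (21/16)u - 5/4
L_3(u) = (u + 5)(u - 1)(u - 3) / [27] = (1/27)u^3 + (1/27)u^2 - (17/27)u + 5/9
p(u) = (-84)·L_0 + (-6)·L_1 + 20·L_2 + 60·L_3
Only the coefficient of u^2 is needed; take it from each L_i and combine:
(-84)·(1/54) + (-6)·(-1/18) + 20·(0) + 60·(1/27) = 1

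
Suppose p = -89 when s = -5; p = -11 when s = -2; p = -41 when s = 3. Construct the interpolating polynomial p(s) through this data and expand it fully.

Newton's divided differences:
p[-5,-2] = (-11 - (-89)) / (-2 - (-5)) = 26
p[-2,3] = (-41 - (-11)) / (3 - (-2)) = -6
p[-5,-2,3] = (-6 - 26) / (3 - (-5)) = -4
p(s) = -89 + 26·(s + 5) + (-4)·(s + 5)(s + 2)
Expanding: p(s) = -4s^2 - 2s + 1

p(s) = -4s^2 - 2s + 1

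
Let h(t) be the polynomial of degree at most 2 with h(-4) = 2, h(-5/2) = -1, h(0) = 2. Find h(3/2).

Using Newton's divided-difference form:
h[-4,-5/2] = (-1 - 2) / (-5/2 - (-4)) = -2
h[-5/2,0] = (2 - (-1)) / (0 - (-5/2)) = 6/5
h[-4,-5/2,0] = (6/5 - (-2)) / (0 - (-4)) = 4/5
h(3/2) = 2 + (-2)·(11/2) + (4/5)·(11/2)·(4) = 43/5

43/5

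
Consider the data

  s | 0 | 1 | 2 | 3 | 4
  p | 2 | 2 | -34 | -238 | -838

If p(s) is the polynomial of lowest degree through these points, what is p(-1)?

2

L_0(-1) = (-2)·(-3)·(-4)·(-5)/[(-1)·(-2)·(-3)·(-4)] = 5
L_1(-1) = (-1)·(-3)·(-4)·(-5)/[(1)·(-1)·(-2)·(-3)] = -10
L_2(-1) = (-1)·(-2)·(-4)·(-5)/[(2)·(1)·(-1)·(-2)] = 10
L_3(-1) = (-1)·(-2)·(-3)·(-5)/[(3)·(2)·(1)·(-1)] = -5
L_4(-1) = (-1)·(-2)·(-3)·(-4)/[(4)·(3)·(2)·(1)] = 1
Sum: 2·(5) + 2·(-10) + (-34)·(10) + (-238)·(-5) + (-838)·(1) = 2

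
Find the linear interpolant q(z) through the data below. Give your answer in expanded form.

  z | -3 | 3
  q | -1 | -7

Build the Lagrange basis polynomials:
L_0(z) = (z - 3) / [-6] = -(1/6)z + 1/2
L_1(z) = (z + 3) / [6] = (1/6)z + 1/2
q(z) = (-1)·L_0 + (-7)·L_1
  (-1)·L_0(z) = (1/6)z - 1/2
  (-7)·L_1(z) = -(7/6)z - 7/2
Adding term by term: -z - 4

q(z) = -z - 4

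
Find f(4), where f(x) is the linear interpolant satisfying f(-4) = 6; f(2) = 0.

Evaluate each Lagrange basis at x = 4:
L_0(4) = (2)/[(-6)] = -1/3
L_1(4) = (8)/[(6)] = 4/3
Sum: 6·(-1/3) + 0 = -2

-2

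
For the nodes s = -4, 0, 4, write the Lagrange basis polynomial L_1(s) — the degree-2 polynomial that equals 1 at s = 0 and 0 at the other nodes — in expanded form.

L_1(s) = (s + 4)(s - 4) / [(4)·(-4)]
       = (s^2 - 16) / (-16)

L_1(s) = -(1/16)s^2 + 1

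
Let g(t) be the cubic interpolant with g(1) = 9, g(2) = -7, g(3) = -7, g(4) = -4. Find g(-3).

493

L_0(-3) = (-5)·(-6)·(-7)/[(-1)·(-2)·(-3)] = 35
L_1(-3) = (-4)·(-6)·(-7)/[(1)·(-1)·(-2)] = -84
L_2(-3) = (-4)·(-5)·(-7)/[(2)·(1)·(-1)] = 70
L_3(-3) = (-4)·(-5)·(-6)/[(3)·(2)·(1)] = -20
Sum: 9·(35) + (-7)·(-84) + (-7)·(70) + (-4)·(-20) = 493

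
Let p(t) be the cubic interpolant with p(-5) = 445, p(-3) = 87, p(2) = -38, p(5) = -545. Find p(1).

Evaluate each Lagrange basis at t = 1:
L_0(1) = (4)·(-1)·(-4)/[(-2)·(-7)·(-10)] = -4/35
L_1(1) = (6)·(-1)·(-4)/[(2)·(-5)·(-8)] = 3/10
L_2(1) = (6)·(4)·(-4)/[(7)·(5)·(-3)] = 32/35
L_3(1) = (6)·(4)·(-1)/[(10)·(8)·(3)] = -1/10
Sum: 445·(-4/35) + 87·(3/10) + (-38)·(32/35) + (-545)·(-1/10) = -5

-5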